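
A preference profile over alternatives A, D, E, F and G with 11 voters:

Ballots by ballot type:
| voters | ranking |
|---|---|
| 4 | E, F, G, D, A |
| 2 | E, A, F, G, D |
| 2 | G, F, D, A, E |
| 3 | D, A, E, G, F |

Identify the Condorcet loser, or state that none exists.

A

Pairwise majorities:
A vs D: 2 to 9, D.
A–E: E 6–5.
A vs F: A is ranked higher on 2+3 = 5 ballots, F on 6. F wins 6–5.
A vs G: G wins 6–5.
D vs E: E, 6–5.
D–F: F 8–3.
D vs G: 3 to 8, G.
E vs F: E is ranked higher on 4+2+3 = 9 ballots, F on 2. E wins 9–2.
E vs G: E, 9–2.
F vs G: F wins 6–5.
Only A has no wins; A is the Condorcet loser.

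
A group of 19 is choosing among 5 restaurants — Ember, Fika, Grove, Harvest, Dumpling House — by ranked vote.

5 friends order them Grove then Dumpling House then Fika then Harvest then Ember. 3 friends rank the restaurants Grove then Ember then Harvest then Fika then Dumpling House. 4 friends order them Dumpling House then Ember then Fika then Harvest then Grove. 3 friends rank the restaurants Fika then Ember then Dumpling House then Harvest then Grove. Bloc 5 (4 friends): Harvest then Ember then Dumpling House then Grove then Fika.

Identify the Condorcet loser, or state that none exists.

none

Head-to-head results (19 friends):
Ember vs Fika: Ember preferred on 3+4+4 = 11 ballots; Ember wins 11–8.
Ember–Grove: Ember 11–8.
Ember–Harvest: Ember 10–9.
Ember vs Dumpling House: Ember preferred on 3+3+4 = 10 ballots; Ember wins 10–9.
Fika vs Grove: Grove, 12–7.
Fika vs Harvest: Fika preferred on 5+4+3 = 12 ballots; Fika wins 12–7.
Fika vs Dumpling House: 3+3 = 6 for Fika, 13 for Dumpling House — Dumpling House by 13–6.
Grove vs Harvest: Harvest, 11–8.
Grove vs Dumpling House: Grove preferred on 5+3 = 8 ballots; Dumpling House wins 11–8.
Harvest vs Dumpling House: Dumpling House wins 12–7.
No restaurant is winless: Ember beats Fika; Fika beats Harvest; Grove beats Fika; Harvest beats Grove; Dumpling House beats Fika. There is no Condorcet loser.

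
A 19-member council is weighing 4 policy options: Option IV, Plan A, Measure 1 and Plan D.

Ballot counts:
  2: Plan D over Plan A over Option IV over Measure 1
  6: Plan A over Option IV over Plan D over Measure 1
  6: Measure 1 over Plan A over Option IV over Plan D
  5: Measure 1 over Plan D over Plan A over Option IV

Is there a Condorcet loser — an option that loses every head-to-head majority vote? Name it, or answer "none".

Plan D

Head-to-head results (19 council members):
Option IV vs Plan A: 0 for Option IV, 19 for Plan A — Plan A by 19–0.
Option IV vs Measure 1: Option IV preferred on 2+6 = 8 ballots; Measure 1 wins 11–8.
Option IV vs Plan D: Option IV wins 12–7.
Plan A–Measure 1: Measure 1 11–8.
Plan A vs Plan D: Plan A preferred on 6+6 = 12 ballots; Plan A wins 12–7.
Measure 1 vs Plan D: Measure 1 wins 11–8.
Only Plan D has no wins; Plan D is the Condorcet loser.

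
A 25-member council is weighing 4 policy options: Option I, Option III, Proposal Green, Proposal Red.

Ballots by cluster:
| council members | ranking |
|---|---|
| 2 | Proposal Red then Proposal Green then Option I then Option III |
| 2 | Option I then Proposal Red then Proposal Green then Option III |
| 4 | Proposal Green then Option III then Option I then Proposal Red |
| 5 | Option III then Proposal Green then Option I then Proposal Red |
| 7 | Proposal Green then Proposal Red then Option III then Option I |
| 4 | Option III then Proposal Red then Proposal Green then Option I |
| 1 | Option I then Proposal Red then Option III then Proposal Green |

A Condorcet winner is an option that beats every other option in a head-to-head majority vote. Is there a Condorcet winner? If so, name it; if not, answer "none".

Proposal Green

Pairwise majorities:
Option I vs Option III: Option I is ranked higher on 2+2+1 = 5 ballots, Option III on 20. Option III wins 20–5.
Option I vs Proposal Green: 2+1 = 3 for Option I, 22 for Proposal Green — Proposal Green by 22–3.
Option I vs Proposal Red: Option I is ranked higher on 2+4+5+1 = 12 ballots, Proposal Red on 13. Proposal Red wins 13–12.
Option III vs Proposal Green: Option III is ranked higher on 5+4+1 = 10 ballots, Proposal Green on 15. Proposal Green wins 15–10.
Option III vs Proposal Red: Option III preferred on 4+5+4 = 13 ballots; Option III wins 13–12.
Proposal Green vs Proposal Red: 4+5+7 = 16 for Proposal Green, 9 for Proposal Red — Proposal Green by 16–9.
Proposal Green wins every pairwise contest, so Proposal Green is the Condorcet winner.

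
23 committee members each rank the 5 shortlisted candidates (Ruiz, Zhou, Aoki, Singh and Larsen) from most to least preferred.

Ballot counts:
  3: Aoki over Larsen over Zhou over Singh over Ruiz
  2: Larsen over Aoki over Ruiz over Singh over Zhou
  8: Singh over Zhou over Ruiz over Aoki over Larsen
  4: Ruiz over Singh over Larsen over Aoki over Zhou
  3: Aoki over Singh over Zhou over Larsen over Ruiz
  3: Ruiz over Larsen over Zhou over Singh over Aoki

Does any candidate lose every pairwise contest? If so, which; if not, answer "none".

Pairwise majorities:
Ruiz vs Zhou: 9 to 14, Zhou.
Ruiz vs Aoki: Ruiz, 15–8.
Ruiz vs Singh: 9 to 14, Singh.
Ruiz vs Larsen: Ruiz, 15–8.
Zhou vs Aoki: Aoki, 12–11.
Zhou vs Singh: Singh wins 17–6.
Zhou vs Larsen: 8+3 = 11 for Zhou, 12 for Larsen — Larsen by 12–11.
Aoki vs Singh: Singh, 15–8.
Aoki vs Larsen: Aoki is ranked higher on 3+8+3 = 14 ballots, Larsen on 9. Aoki wins 14–9.
Singh vs Larsen: Singh, 15–8.
Each candidate has at least one pairwise win (Ruiz beats Aoki; Zhou beats Ruiz; Aoki beats Zhou; Singh beats Ruiz; Larsen beats Zhou) — no Condorcet loser.

none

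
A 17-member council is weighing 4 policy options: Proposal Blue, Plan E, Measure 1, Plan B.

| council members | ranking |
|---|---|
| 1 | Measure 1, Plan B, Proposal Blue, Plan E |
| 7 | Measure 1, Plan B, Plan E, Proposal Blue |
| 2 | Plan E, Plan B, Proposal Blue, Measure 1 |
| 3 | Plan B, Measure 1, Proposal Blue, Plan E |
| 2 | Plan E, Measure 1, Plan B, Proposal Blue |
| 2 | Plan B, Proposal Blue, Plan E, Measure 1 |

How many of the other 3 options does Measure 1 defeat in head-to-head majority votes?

3

Measure 1 against each rival (17 council members):
Measure 1 vs Proposal Blue: Measure 1 wins 13–4.
Measure 1 vs Plan E: Measure 1 is ranked higher on 1+7+3 = 11 ballots, Plan E on 6. Measure 1 wins 11–6.
Measure 1 vs Plan B: Measure 1 preferred on 1+7+2 = 10 ballots; Measure 1 wins 10–7.
Measure 1 beats Proposal Blue, Plan E, Plan B — 3 pairwise wins.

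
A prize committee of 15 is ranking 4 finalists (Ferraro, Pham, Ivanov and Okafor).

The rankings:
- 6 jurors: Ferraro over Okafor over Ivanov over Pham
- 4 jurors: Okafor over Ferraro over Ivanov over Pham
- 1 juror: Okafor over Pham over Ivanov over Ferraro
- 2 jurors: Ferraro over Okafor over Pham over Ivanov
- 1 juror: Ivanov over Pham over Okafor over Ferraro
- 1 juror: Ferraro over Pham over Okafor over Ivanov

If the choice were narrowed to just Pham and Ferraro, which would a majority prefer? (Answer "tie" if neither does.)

Ballots ranking Pham above Ferraro: 1 + 1 = 2.
Ballots ranking Ferraro above Pham: 15 − 2 = 13.
Ferraro wins the head-to-head 13–2.

Ferraro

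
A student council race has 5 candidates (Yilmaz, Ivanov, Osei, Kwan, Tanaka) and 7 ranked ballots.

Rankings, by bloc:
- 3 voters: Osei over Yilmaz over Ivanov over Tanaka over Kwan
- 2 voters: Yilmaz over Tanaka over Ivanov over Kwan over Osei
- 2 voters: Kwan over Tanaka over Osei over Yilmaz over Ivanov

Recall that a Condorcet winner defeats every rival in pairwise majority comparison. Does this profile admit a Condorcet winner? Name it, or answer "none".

Check each pair by majority over 7 ballots:
Yilmaz vs Ivanov: Yilmaz is ranked higher on 3+2+2 = 7 ballots, Ivanov on 0. Yilmaz wins 7–0.
Yilmaz–Osei: Osei 5–2.
Yilmaz vs Kwan: 5 to 2, Yilmaz.
Yilmaz vs Tanaka: Yilmaz, 5–2.
Ivanov vs Osei: Ivanov is ranked higher on 2 ballots, Osei on 5. Osei wins 5–2.
Ivanov–Kwan: Ivanov 5–2.
Ivanov vs Tanaka: 3 to 4, Tanaka.
Osei vs Kwan: Kwan wins 4–3.
Osei vs Tanaka: 3 to 4, Tanaka.
Kwan vs Tanaka: 2 for Kwan, 5 for Tanaka — Tanaka by 5–2.
No candidate is unbeaten: Yilmaz loses to Osei; Ivanov loses to Yilmaz; Osei loses to Kwan; Kwan loses to Yilmaz; Tanaka loses to Yilmaz. In particular Yilmaz → Kwan → Osei → Yilmaz is a majority cycle — no Condorcet winner exists.

none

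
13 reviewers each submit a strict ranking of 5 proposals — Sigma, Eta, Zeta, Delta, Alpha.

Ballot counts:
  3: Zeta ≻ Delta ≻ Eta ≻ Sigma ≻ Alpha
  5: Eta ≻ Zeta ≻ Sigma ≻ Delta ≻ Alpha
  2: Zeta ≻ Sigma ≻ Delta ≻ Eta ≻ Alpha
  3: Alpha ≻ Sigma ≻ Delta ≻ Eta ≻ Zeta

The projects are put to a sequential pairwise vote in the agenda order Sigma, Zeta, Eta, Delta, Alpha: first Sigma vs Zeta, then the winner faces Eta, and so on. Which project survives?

Delta

Round 1: Sigma vs Zeta — 3–10, Zeta advances.
Round 2: Zeta vs Eta — 5–8, Eta advances.
Round 3: Eta vs Delta — 5–8, Delta advances.
Round 4: Delta vs Alpha — 10–3, Delta advances.
Delta survives the agenda.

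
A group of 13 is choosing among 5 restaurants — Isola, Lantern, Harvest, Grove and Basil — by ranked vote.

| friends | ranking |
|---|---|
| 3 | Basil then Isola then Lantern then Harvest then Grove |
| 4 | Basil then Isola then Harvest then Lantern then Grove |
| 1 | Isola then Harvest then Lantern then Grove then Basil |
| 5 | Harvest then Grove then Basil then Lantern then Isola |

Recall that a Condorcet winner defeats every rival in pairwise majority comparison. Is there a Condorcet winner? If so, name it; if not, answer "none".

Pairwise majorities:
Isola–Lantern: Isola 8–5.
Isola vs Harvest: Isola preferred on 3+4+1 = 8 ballots; Isola wins 8–5.
Isola vs Grove: 3+4+1 = 8 for Isola, 5 for Grove — Isola by 8–5.
Isola vs Basil: Basil, 12–1.
Lantern–Harvest: Harvest 10–3.
Lantern vs Grove: Lantern, 8–5.
Lantern–Basil: Basil 12–1.
Harvest vs Grove: 13 to 0, Harvest.
Harvest vs Basil: Harvest is ranked higher on 1+5 = 6 ballots, Basil on 7. Basil wins 7–6.
Grove vs Basil: 6 to 7, Basil.
Basil defeats every rival head-to-head and is the Condorcet winner.

Basil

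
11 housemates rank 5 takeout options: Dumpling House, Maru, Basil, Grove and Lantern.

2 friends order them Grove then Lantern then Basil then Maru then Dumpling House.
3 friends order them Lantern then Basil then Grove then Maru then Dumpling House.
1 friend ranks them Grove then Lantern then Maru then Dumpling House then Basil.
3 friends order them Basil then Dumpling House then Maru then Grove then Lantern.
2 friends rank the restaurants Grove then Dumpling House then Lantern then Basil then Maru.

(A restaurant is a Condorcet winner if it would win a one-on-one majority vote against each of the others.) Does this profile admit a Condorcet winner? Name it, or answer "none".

Pairwise majorities:
Dumpling House vs Maru: Maru wins 6–5.
Dumpling House vs Basil: Basil wins 8–3.
Dumpling House–Grove: Grove 8–3.
Dumpling House vs Lantern: Lantern, 6–5.
Maru–Basil: Basil 10–1.
Maru vs Grove: Grove wins 8–3.
Maru–Lantern: Lantern 8–3.
Basil vs Grove: Basil, 6–5.
Basil vs Lantern: Lantern, 8–3.
Grove–Lantern: Grove 8–3.
Every restaurant loses at least once (Dumpling House loses to Maru; Maru loses to Basil; Basil loses to Lantern; Grove loses to Basil; Lantern loses to Grove). The majority relation contains the cycle Basil → Grove → Lantern → Basil, so there is no Condorcet winner.

none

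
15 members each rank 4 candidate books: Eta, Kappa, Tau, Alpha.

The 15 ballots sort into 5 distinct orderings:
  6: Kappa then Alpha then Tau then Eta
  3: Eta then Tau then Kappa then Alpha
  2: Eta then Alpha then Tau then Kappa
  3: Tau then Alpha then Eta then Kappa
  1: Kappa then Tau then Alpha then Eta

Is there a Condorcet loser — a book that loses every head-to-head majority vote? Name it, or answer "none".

Head-to-head results (15 members):
Eta vs Kappa: 8 to 7, Eta.
Eta vs Tau: 3+2 = 5 for Eta, 10 for Tau — Tau by 10–5.
Eta–Alpha: Alpha 10–5.
Kappa–Tau: Tau 8–7.
Kappa vs Alpha: Kappa, 10–5.
Tau vs Alpha: 7 to 8, Alpha.
No book is winless: Eta beats Kappa; Kappa beats Alpha; Tau beats Eta; Alpha beats Eta. There is no Condorcet loser.

none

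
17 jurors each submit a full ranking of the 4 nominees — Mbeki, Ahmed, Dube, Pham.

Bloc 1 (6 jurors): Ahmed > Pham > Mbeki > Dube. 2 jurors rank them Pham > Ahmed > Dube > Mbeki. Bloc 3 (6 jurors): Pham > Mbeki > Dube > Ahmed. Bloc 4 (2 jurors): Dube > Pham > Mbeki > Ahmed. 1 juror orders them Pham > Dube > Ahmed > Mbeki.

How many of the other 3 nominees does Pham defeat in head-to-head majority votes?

Pham against each rival (17 jurors):
Pham vs Mbeki: Pham wins 17–0.
Pham–Ahmed: Pham 11–6.
Pham vs Dube: Pham preferred on 6+2+6+1 = 15 ballots; Pham wins 15–2.
Pham beats Mbeki, Ahmed, Dube — 3 pairwise wins.

3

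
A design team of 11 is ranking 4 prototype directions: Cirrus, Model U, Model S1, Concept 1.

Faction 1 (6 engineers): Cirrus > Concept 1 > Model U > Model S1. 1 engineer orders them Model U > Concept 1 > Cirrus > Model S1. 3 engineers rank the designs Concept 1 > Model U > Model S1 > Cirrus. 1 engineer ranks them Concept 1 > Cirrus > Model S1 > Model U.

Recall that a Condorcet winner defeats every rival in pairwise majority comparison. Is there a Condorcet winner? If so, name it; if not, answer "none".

Cirrus

Pairwise majorities:
Cirrus vs Model U: 6+1 = 7 for Cirrus, 4 for Model U — Cirrus by 7–4.
Cirrus vs Model S1: 6+1+1 = 8 for Cirrus, 3 for Model S1 — Cirrus by 8–3.
Cirrus vs Concept 1: 6 to 5, Cirrus.
Model U vs Model S1: Model U preferred on 6+1+3 = 10 ballots; Model U wins 10–1.
Model U vs Concept 1: 1 to 10, Concept 1.
Model S1 vs Concept 1: Model S1 preferred on 0 ballots; Concept 1 wins 11–0.
Cirrus beats each of Model U, Model S1, Concept 1 — Cirrus is the Condorcet winner.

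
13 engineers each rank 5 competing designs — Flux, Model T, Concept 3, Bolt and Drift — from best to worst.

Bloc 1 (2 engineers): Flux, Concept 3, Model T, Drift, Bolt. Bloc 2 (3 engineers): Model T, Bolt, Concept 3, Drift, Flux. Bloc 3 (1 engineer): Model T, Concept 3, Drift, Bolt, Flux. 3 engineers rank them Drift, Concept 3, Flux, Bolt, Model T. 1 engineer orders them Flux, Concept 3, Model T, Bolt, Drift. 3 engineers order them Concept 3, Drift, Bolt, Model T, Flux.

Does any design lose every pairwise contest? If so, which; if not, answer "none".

Pairwise majorities:
Flux vs Model T: 6 to 7, Model T.
Flux vs Concept 3: Concept 3 wins 10–3.
Flux vs Bolt: 2+3+1 = 6 for Flux, 7 for Bolt — Bolt by 7–6.
Flux vs Drift: 2+1 = 3 for Flux, 10 for Drift — Drift by 10–3.
Model T–Concept 3: Concept 3 9–4.
Model T vs Bolt: Model T, 7–6.
Model T vs Drift: Model T is ranked higher on 2+3+1+1 = 7 ballots, Drift on 6. Model T wins 7–6.
Concept 3 vs Bolt: Concept 3 preferred on 2+1+3+1+3 = 10 ballots; Concept 3 wins 10–3.
Concept 3 vs Drift: Concept 3 wins 10–3.
Bolt vs Drift: 4 to 9, Drift.
Flux is beaten in every head-to-head and is the Condorcet loser.

Flux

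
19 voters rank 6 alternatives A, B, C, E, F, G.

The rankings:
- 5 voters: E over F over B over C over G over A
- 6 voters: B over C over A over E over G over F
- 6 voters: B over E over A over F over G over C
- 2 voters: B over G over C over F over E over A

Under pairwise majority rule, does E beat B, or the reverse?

Ballots ranking E above B: 5.
Ballots ranking B above E: 19 − 5 = 14.
B wins the head-to-head 14–5.

B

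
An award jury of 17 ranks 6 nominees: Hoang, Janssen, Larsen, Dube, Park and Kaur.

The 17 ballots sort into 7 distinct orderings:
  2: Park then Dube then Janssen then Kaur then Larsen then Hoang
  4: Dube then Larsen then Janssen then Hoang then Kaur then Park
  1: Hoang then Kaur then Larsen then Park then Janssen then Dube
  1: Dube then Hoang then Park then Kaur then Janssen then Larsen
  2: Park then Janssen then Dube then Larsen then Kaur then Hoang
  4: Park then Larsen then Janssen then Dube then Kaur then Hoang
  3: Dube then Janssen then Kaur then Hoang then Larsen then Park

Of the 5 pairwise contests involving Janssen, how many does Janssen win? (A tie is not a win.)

Janssen against each rival (17 jurors):
Janssen vs Hoang: Janssen, 15–2.
Janssen vs Larsen: Janssen preferred on 2+1+2+3 = 8 ballots; Larsen wins 9–8.
Janssen–Dube: Dube 10–7.
Janssen vs Park: Park wins 10–7.
Janssen vs Kaur: Janssen, 15–2.
Janssen beats Hoang, Kaur; loses to Larsen, Dube, Park — 2 pairwise wins.

2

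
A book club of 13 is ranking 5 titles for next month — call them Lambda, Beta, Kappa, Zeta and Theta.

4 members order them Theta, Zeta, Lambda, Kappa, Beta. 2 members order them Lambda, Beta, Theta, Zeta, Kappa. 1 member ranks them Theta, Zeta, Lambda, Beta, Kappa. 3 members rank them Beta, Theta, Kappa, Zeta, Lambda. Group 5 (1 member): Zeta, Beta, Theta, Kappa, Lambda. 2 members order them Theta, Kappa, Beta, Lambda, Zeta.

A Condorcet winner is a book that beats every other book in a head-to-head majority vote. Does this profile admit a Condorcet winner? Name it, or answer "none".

Theta

Check each pair by majority over 13 ballots:
Lambda vs Beta: Lambda is ranked higher on 4+2+1 = 7 ballots, Beta on 6. Lambda wins 7–6.
Lambda vs Kappa: Lambda is ranked higher on 4+2+1 = 7 ballots, Kappa on 6. Lambda wins 7–6.
Lambda vs Zeta: Lambda is ranked higher on 2+2 = 4 ballots, Zeta on 9. Zeta wins 9–4.
Lambda vs Theta: Lambda preferred on 2 ballots; Theta wins 11–2.
Beta vs Kappa: Beta is ranked higher on 2+1+3+1 = 7 ballots, Kappa on 6. Beta wins 7–6.
Beta vs Zeta: Beta is ranked higher on 2+3+2 = 7 ballots, Zeta on 6. Beta wins 7–6.
Beta vs Theta: Beta preferred on 2+3+1 = 6 ballots; Theta wins 7–6.
Kappa vs Zeta: 3+2 = 5 for Kappa, 8 for Zeta — Zeta by 8–5.
Kappa vs Theta: 0 to 13, Theta.
Zeta vs Theta: 1 to 12, Theta.
Only Theta has no losses; Theta is the Condorcet winner.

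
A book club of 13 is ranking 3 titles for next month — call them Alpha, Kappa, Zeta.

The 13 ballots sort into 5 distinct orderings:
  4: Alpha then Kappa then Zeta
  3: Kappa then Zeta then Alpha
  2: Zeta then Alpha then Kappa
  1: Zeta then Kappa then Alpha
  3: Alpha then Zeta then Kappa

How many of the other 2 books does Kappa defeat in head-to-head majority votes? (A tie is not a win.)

Kappa against each rival (13 members):
Kappa vs Alpha: Kappa is ranked higher on 3+1 = 4 ballots, Alpha on 9. Alpha wins 9–4.
Kappa vs Zeta: Kappa wins 7–6.
Kappa beats Zeta; loses to Alpha — 1 pairwise win.

1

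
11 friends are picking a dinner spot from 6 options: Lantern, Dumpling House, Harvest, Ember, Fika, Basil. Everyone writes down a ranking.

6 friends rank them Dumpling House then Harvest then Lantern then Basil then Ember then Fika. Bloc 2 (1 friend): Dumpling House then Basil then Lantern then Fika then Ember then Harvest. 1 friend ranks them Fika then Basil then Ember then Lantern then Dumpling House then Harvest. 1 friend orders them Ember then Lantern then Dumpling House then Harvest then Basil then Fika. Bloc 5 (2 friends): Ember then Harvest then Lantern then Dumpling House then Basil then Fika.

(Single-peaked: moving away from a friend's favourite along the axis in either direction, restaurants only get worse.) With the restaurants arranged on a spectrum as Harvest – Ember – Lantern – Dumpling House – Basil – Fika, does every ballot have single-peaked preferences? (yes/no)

Axis positions: Harvest=1, Ember=2, Lantern=3, Dumpling House=4, Basil=5, Fika=6.
Bloc 1: ranking walks positions 4-1-3-5-2-6; Harvest is ranked above Lantern even though Lantern lies between Harvest and the peak Dumpling House on the axis — preferences dip and rise again. Not single-peaked.
Bloc 2 (peak Dumpling House at position 4): ranking walks positions 4-5-3-6-2-1, expanding outward from the peak — single-peaked.
Bloc 3: ranking walks positions 6-5-2-3-4-1; Ember is ranked above Dumpling House even though Dumpling House lies between Ember and the peak Fika on the axis — preferences dip and rise again. Not single-peaked.
Bloc 4 (peak Ember at position 2): ranking walks positions 2-3-4-1-5-6, expanding outward from the peak — single-peaked.
Bloc 5 (peak Ember at position 2): ranking walks positions 2-1-3-4-5-6, expanding outward from the peak — single-peaked.
Bloc 1 violates single-peakedness, so the profile is not single-peaked on this axis.

no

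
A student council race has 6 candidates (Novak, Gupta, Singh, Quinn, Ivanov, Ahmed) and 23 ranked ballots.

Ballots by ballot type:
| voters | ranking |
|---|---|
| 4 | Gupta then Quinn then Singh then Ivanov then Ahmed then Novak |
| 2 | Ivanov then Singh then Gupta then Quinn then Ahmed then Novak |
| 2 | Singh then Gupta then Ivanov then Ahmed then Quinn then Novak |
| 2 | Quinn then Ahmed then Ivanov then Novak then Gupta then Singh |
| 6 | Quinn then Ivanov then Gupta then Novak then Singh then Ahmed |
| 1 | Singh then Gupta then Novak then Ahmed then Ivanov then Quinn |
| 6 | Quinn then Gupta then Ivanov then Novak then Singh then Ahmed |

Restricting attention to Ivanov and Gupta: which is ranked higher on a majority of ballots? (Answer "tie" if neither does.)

Gupta

Ballots ranking Ivanov above Gupta: 2 + 2 + 6 = 10.
Ballots ranking Gupta above Ivanov: 23 − 10 = 13.
Gupta wins the head-to-head 13–10.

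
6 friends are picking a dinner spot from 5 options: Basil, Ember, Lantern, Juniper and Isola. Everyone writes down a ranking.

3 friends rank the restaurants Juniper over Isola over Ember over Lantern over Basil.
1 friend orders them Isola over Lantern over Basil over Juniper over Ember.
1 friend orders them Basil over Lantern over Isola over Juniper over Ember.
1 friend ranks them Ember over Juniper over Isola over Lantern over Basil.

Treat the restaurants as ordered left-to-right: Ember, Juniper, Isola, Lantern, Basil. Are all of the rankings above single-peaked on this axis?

yes

Axis positions: Ember=1, Juniper=2, Isola=3, Lantern=4, Basil=5.
Type 1 (peak Juniper at position 2): ranking walks positions 2-3-1-4-5, expanding outward from the peak — single-peaked.
Type 2 (peak Isola at position 3): ranking walks positions 3-4-5-2-1, expanding outward from the peak — single-peaked.
Type 3 (peak Basil at position 5): ranking walks positions 5-4-3-2-1, expanding outward from the peak — single-peaked.
Type 4 (peak Ember at position 1): ranking walks positions 1-2-3-4-5, expanding outward from the peak — single-peaked.
Every ranking is single-peaked on this axis.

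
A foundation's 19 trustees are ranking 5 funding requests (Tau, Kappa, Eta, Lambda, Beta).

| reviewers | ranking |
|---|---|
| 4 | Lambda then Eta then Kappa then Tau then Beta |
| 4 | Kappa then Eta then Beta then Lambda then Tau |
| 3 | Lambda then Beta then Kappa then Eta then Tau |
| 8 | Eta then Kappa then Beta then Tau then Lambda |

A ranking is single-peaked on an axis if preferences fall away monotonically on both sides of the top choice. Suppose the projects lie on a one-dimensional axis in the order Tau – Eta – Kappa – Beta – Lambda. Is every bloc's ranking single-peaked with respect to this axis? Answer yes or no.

Axis positions: Tau=1, Eta=2, Kappa=3, Beta=4, Lambda=5.
Bloc 1: ranking walks positions 5-2-3-1-4; Eta is ranked above Beta even though Beta lies between Eta and the peak Lambda on the axis — preferences dip and rise again. Not single-peaked.
Bloc 2 (peak Kappa at position 3): ranking walks positions 3-2-4-5-1, expanding outward from the peak — single-peaked.
Bloc 3 (peak Lambda at position 5): ranking walks positions 5-4-3-2-1, expanding outward from the peak — single-peaked.
Bloc 4 (peak Eta at position 2): ranking walks positions 2-3-4-1-5, expanding outward from the peak — single-peaked.
Bloc 1 violates single-peakedness, so the profile is not single-peaked on this axis.

no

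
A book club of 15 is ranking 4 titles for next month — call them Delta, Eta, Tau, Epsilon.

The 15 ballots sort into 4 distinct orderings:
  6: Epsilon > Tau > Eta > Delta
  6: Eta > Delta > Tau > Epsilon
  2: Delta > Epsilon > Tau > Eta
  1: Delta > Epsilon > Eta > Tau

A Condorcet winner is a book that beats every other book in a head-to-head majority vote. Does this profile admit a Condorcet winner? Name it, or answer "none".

none

Head-to-head results (15 members):
Delta vs Eta: Delta is ranked higher on 2+1 = 3 ballots, Eta on 12. Eta wins 12–3.
Delta vs Tau: Delta is ranked higher on 6+2+1 = 9 ballots, Tau on 6. Delta wins 9–6.
Delta vs Epsilon: 9 to 6, Delta.
Eta vs Tau: 7 to 8, Tau.
Eta vs Epsilon: 6 to 9, Epsilon.
Tau vs Epsilon: 6 for Tau, 9 for Epsilon — Epsilon by 9–6.
Each book drops at least one matchup (Delta loses to Eta; Eta loses to Tau; Tau loses to Delta; Epsilon loses to Delta); the cycle Delta > Tau > Eta > Delta rules out a Condorcet winner.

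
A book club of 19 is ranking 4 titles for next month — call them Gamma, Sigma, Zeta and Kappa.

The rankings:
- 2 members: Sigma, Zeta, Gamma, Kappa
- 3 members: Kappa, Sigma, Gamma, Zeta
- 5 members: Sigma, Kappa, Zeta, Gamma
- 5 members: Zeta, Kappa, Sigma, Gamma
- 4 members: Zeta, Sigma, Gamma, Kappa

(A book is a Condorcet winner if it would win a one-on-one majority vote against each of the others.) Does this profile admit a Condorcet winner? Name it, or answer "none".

Sigma

Head-to-head results (19 members):
Gamma vs Sigma: Sigma, 19–0.
Gamma vs Zeta: Zeta, 16–3.
Gamma vs Kappa: Kappa, 13–6.
Sigma–Zeta: Sigma 10–9.
Sigma–Kappa: Sigma 11–8.
Zeta vs Kappa: Zeta, 11–8.
Sigma defeats every rival head-to-head and is the Condorcet winner.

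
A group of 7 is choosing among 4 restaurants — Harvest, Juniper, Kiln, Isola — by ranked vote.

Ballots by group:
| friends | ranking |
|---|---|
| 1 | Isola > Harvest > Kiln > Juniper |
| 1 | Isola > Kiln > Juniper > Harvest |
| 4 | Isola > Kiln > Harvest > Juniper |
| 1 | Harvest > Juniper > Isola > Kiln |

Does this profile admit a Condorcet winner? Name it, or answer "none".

Isola

Head-to-head results (7 friends):
Harvest–Juniper: Harvest 6–1.
Harvest–Kiln: Kiln 5–2.
Harvest vs Isola: Harvest is ranked higher on 1 ballot, Isola on 6. Isola wins 6–1.
Juniper–Kiln: Kiln 6–1.
Juniper–Isola: Isola 6–1.
Kiln–Isola: Isola 7–0.
Isola defeats every rival head-to-head and is the Condorcet winner.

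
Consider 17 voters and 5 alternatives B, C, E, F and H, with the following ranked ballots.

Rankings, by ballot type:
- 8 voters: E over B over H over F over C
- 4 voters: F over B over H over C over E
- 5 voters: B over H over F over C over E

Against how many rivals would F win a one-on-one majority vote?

2

F against each rival (17 voters):
F–B: B 13–4.
F vs C: F preferred on 8+4+5 = 17 ballots; F wins 17–0.
F vs E: F, 9–8.
F vs H: H wins 13–4.
F beats C, E; loses to B, H — 2 pairwise wins.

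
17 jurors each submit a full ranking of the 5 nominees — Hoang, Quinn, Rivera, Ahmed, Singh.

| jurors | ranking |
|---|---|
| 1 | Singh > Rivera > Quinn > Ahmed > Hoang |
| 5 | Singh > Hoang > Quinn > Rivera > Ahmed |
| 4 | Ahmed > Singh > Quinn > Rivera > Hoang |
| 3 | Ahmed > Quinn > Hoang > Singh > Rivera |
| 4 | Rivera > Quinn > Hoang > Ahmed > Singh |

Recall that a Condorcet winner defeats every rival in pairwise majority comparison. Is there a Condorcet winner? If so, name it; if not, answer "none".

Pairwise majorities:
Hoang vs Quinn: Hoang preferred on 5 ballots; Quinn wins 12–5.
Hoang vs Rivera: 8 to 9, Rivera.
Hoang vs Ahmed: 5+4 = 9 for Hoang, 8 for Ahmed — Hoang by 9–8.
Hoang vs Singh: 3+4 = 7 for Hoang, 10 for Singh — Singh by 10–7.
Quinn vs Rivera: 12 to 5, Quinn.
Quinn vs Ahmed: 10 to 7, Quinn.
Quinn vs Singh: Quinn preferred on 3+4 = 7 ballots; Singh wins 10–7.
Rivera vs Ahmed: 10 to 7, Rivera.
Rivera vs Singh: Rivera preferred on 4 ballots; Singh wins 13–4.
Ahmed vs Singh: 11 to 6, Ahmed.
Each nominee drops at least one matchup (Hoang loses to Quinn; Quinn loses to Singh; Rivera loses to Quinn; Ahmed loses to Hoang; Singh loses to Ahmed); the cycle Hoang > Ahmed > Singh > Hoang rules out a Condorcet winner.

none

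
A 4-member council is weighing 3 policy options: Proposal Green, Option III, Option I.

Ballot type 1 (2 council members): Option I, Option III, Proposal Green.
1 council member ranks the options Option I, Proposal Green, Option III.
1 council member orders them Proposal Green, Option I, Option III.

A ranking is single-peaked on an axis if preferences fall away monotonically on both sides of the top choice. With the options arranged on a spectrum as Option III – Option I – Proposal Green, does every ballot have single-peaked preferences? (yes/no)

yes

Axis positions: Option III=1, Option I=2, Proposal Green=3.
Ballot type 1 (peak Option I at position 2): ranking walks positions 2-1-3, expanding outward from the peak — single-peaked.
Ballot type 2 (peak Option I at position 2): ranking walks positions 2-3-1, expanding outward from the peak — single-peaked.
Ballot type 3 (peak Proposal Green at position 3): ranking walks positions 3-2-1, expanding outward from the peak — single-peaked.
Every ranking is single-peaked on this axis.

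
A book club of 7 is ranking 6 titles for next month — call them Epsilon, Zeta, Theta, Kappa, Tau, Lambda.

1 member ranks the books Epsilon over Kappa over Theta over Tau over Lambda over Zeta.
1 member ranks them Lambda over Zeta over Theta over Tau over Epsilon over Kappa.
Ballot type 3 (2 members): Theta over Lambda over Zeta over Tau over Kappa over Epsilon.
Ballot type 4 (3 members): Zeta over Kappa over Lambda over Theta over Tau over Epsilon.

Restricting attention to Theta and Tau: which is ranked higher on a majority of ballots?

Theta

Ballots ranking Theta above Tau: 1 + 1 + 2 + 3 = 7.
Ballots ranking Tau above Theta: 7 − 7 = 0.
Theta wins the head-to-head 7–0.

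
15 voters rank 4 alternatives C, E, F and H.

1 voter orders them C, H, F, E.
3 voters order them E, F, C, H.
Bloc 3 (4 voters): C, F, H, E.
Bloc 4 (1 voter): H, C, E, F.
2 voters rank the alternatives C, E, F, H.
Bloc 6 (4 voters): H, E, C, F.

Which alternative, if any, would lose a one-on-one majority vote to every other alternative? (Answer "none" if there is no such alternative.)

Head-to-head results (15 voters):
C vs E: C wins 8–7.
C vs F: C is ranked higher on 1+4+1+2+4 = 12 ballots, F on 3. C wins 12–3.
C–H: C 10–5.
E vs F: 10 to 5, E.
E vs H: 3+2 = 5 for E, 10 for H — H by 10–5.
F vs H: 9 to 6, F.
Every alternative wins at least one matchup (C beats E; E beats F; F beats H; H beats E), so there is no Condorcet loser.

none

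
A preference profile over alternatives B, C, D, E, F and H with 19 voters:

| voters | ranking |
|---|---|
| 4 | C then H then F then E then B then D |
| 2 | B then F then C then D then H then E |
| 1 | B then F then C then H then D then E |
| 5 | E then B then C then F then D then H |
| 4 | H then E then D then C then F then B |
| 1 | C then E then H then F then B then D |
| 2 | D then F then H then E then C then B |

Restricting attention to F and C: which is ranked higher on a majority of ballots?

Ballots ranking F above C: 2 + 1 + 2 = 5.
Ballots ranking C above F: 19 − 5 = 14.
C wins the head-to-head 14–5.

C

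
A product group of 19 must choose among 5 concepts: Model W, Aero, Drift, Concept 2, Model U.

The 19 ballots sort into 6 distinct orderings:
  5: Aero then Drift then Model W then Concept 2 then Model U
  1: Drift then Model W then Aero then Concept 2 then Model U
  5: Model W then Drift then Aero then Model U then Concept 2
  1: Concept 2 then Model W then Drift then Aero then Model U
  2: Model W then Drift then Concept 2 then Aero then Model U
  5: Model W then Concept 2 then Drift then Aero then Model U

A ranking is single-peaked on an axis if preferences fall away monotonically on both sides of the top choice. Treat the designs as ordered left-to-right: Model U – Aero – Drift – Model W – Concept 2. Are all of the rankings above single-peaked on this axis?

Axis positions: Model U=1, Aero=2, Drift=3, Model W=4, Concept 2=5.
Bloc 1 (peak Aero at position 2): ranking walks positions 2-3-4-5-1, expanding outward from the peak — single-peaked.
Bloc 2 (peak Drift at position 3): ranking walks positions 3-4-2-5-1, expanding outward from the peak — single-peaked.
Bloc 3 (peak Model W at position 4): ranking walks positions 4-3-2-1-5, expanding outward from the peak — single-peaked.
Bloc 4 (peak Concept 2 at position 5): ranking walks positions 5-4-3-2-1, expanding outward from the peak — single-peaked.
Bloc 5 (peak Model W at position 4): ranking walks positions 4-3-5-2-1, expanding outward from the peak — single-peaked.
Bloc 6 (peak Model W at position 4): ranking walks positions 4-5-3-2-1, expanding outward from the peak — single-peaked.
Every ranking is single-peaked on this axis.

yes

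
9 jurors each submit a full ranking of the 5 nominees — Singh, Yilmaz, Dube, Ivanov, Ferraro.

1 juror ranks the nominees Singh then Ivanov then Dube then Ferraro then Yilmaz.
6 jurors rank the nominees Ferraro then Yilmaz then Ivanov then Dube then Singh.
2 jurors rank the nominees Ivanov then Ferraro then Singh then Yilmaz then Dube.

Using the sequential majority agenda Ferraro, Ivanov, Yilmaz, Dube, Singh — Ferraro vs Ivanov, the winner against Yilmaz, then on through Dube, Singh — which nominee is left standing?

Ferraro

Round 1: Ferraro vs Ivanov — 6–3, Ferraro advances.
Round 2: Ferraro vs Yilmaz — 9–0, Ferraro advances.
Round 3: Ferraro vs Dube — 8–1, Ferraro advances.
Round 4: Ferraro vs Singh — 8–1, Ferraro advances.
The agenda winner is Ferraro.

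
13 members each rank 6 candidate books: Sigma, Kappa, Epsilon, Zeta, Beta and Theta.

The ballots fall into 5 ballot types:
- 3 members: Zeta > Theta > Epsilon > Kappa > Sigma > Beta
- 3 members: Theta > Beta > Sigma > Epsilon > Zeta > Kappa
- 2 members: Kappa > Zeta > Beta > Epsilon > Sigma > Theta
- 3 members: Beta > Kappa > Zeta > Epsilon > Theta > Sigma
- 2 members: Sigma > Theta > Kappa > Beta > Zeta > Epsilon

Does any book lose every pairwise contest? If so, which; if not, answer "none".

Sigma

Pairwise majorities:
Sigma–Kappa: Kappa 8–5.
Sigma vs Epsilon: Epsilon, 8–5.
Sigma vs Zeta: 5 to 8, Zeta.
Sigma vs Beta: Beta wins 8–5.
Sigma vs Theta: Theta wins 9–4.
Kappa vs Epsilon: Kappa is ranked higher on 2+3+2 = 7 ballots, Epsilon on 6. Kappa wins 7–6.
Kappa vs Zeta: Kappa wins 7–6.
Kappa vs Beta: Kappa wins 7–6.
Kappa vs Theta: Kappa is ranked higher on 2+3 = 5 ballots, Theta on 8. Theta wins 8–5.
Epsilon vs Zeta: Zeta wins 10–3.
Epsilon vs Beta: Beta, 10–3.
Epsilon vs Theta: Theta wins 8–5.
Zeta vs Beta: Zeta is ranked higher on 3+2 = 5 ballots, Beta on 8. Beta wins 8–5.
Zeta vs Theta: 8 to 5, Zeta.
Beta vs Theta: 5 to 8, Theta.
Sigma is beaten in every head-to-head and is the Condorcet loser.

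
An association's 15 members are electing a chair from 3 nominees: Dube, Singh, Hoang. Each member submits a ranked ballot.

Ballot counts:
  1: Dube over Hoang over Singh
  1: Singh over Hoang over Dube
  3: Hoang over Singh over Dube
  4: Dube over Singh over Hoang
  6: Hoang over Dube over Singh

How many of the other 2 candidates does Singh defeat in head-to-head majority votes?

Singh against each rival (15 voters):
Singh–Dube: Dube 11–4.
Singh–Hoang: Hoang 10–5.
Singh beats no one; loses to Dube, Hoang — 0 pairwise wins.

0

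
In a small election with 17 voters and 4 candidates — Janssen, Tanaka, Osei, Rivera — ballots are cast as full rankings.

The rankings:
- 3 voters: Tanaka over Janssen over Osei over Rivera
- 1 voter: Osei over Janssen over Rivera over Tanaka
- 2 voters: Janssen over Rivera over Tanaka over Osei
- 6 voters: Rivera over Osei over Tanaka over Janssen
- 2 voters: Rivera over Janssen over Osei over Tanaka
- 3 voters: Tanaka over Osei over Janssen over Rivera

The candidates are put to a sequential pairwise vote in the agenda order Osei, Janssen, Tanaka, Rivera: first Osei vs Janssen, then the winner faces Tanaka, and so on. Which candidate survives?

Round 1: Osei vs Janssen — 10–7, Osei advances.
Round 2: Osei vs Tanaka — 9–8, Osei advances.
Round 3: Osei vs Rivera — 7–10, Rivera advances.
The agenda winner is Rivera.

Rivera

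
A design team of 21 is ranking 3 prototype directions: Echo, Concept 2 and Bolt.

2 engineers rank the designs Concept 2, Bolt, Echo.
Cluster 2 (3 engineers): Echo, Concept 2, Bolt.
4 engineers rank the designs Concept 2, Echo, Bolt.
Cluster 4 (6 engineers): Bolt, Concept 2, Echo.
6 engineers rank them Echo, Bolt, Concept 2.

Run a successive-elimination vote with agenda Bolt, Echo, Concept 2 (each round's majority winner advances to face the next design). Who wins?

Concept 2

Round 1: Bolt vs Echo — 8–13, Echo advances.
Round 2: Echo vs Concept 2 — 9–12, Concept 2 advances.
The agenda winner is Concept 2.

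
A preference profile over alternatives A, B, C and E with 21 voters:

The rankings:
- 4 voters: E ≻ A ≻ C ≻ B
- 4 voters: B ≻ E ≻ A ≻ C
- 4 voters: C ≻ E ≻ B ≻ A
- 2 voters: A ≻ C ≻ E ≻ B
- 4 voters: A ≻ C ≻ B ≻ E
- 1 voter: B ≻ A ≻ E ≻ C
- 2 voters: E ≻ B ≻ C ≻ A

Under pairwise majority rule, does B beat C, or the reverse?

Ballots ranking B above C: 4 + 1 + 2 = 7.
Ballots ranking C above B: 21 − 7 = 14.
C wins the head-to-head 14–7.

C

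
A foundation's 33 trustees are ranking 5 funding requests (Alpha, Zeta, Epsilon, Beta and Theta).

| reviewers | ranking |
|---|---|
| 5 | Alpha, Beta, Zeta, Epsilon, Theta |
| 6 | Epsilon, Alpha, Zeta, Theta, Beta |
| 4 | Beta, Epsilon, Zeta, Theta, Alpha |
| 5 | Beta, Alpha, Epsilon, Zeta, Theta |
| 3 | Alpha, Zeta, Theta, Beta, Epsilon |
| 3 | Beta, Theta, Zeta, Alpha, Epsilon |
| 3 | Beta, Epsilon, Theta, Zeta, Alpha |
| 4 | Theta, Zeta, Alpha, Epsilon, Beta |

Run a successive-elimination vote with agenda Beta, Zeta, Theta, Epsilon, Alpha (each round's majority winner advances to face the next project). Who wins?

Round 1: Beta vs Zeta — 20–13, Beta advances.
Round 2: Beta vs Theta — 20–13, Beta advances.
Round 3: Beta vs Epsilon — 23–10, Beta advances.
Round 4: Beta vs Alpha — 15–18, Alpha advances.
Alpha survives the agenda.

Alpha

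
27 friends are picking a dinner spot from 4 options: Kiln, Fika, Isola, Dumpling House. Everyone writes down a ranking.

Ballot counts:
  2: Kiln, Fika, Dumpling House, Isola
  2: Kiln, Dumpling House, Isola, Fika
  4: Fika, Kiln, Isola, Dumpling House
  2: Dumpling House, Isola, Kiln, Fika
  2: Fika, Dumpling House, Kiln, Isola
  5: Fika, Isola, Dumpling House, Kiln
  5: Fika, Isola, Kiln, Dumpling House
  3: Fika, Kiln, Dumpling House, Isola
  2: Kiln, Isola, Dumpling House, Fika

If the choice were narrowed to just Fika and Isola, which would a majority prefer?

Fika

Ballots ranking Fika above Isola: 2 + 4 + 2 + 5 + 5 + 3 = 21.
Ballots ranking Isola above Fika: 27 − 21 = 6.
Fika wins the head-to-head 21–6.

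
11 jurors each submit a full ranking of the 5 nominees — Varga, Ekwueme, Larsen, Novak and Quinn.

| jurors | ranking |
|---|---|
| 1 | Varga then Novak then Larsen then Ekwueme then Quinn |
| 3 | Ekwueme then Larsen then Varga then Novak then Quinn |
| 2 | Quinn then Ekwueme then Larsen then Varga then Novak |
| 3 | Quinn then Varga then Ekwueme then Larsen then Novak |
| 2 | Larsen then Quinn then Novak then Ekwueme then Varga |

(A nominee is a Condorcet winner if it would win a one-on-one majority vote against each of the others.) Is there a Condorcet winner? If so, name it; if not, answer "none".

Check each pair by majority over 11 ballots:
Varga vs Ekwueme: Ekwueme, 7–4.
Varga vs Larsen: Larsen, 7–4.
Varga–Novak: Varga 9–2.
Varga vs Quinn: Quinn, 7–4.
Ekwueme vs Larsen: Ekwueme, 8–3.
Ekwueme–Novak: Ekwueme 8–3.
Ekwueme–Quinn: Quinn 7–4.
Larsen vs Novak: Larsen wins 10–1.
Larsen vs Quinn: Larsen, 6–5.
Novak vs Quinn: Quinn, 7–4.
Each nominee drops at least one matchup (Varga loses to Ekwueme; Ekwueme loses to Quinn; Larsen loses to Ekwueme; Novak loses to Varga; Quinn loses to Larsen); the cycle Ekwueme → Larsen → Quinn → Ekwueme rules out a Condorcet winner.

none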